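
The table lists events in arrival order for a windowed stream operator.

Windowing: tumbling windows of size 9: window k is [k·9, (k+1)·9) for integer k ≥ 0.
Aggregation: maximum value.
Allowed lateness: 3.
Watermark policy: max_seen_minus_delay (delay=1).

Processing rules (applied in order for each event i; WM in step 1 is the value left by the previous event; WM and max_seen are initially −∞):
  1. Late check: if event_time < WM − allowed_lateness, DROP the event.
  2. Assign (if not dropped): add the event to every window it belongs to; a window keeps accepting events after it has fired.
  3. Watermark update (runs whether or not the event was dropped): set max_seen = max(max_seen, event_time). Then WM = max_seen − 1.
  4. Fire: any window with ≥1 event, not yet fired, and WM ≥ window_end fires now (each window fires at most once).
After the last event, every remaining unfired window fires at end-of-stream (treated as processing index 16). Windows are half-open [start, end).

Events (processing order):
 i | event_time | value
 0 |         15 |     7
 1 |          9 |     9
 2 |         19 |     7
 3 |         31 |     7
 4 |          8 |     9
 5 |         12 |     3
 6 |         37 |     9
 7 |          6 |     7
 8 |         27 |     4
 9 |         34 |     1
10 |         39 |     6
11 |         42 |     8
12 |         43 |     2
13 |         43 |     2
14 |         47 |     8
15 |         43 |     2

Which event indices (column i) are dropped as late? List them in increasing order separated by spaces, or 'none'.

i=0 t=15 v=7: → [9,18); WM=14
i=1 t=9 v=9: DROP (t<14-3); WM=14
i=2 t=19 v=7: → [18,27); WM=18; [9,18) fires=7
i=3 t=31 v=7: → [27,36); WM=30; [18,27) fires=7
i=4 t=8 v=9: DROP (t<30-3); WM=30
i=5 t=12 v=3: DROP (t<30-3); WM=30
i=6 t=37 v=9: → [36,45); WM=36; [27,36) fires=7
i=7 t=6 v=7: DROP (t<36-3); WM=36
i=8 t=27 v=4: DROP (t<36-3); WM=36
i=9 t=34 v=1: → [27,36); WM=36
i=10 t=39 v=6: → [36,45); WM=38
i=11 t=42 v=8: → [36,45); WM=41
i=12 t=43 v=2: → [36,45); WM=42
i=13 t=43 v=2: → [36,45); WM=42
i=14 t=47 v=8: → [45,54); WM=46; [36,45) fires=9
i=15 t=43 v=2: → [36,45); WM=46

1 4 5 7 8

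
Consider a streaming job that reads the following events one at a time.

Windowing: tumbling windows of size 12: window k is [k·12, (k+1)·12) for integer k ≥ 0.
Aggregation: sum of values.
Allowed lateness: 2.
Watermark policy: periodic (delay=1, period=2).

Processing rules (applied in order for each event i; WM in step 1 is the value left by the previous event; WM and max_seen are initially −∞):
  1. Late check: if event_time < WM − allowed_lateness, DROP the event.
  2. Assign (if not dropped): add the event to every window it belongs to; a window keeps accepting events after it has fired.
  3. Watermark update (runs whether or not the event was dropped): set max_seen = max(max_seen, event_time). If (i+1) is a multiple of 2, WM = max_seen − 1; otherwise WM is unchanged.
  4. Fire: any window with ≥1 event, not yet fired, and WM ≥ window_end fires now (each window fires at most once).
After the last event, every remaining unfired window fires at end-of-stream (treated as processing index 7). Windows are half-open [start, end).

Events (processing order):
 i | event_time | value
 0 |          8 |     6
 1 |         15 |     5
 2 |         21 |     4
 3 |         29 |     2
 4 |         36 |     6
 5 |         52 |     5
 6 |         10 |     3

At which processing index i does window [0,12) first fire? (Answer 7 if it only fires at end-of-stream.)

1

i=0 t=8 v=6: → [0,12); WM=−∞
i=1 t=15 v=5: → [12,24); WM=14; [0,12) fires=6
i=2 t=21 v=4: → [12,24); WM=14
i=3 t=29 v=2: → [24,36); WM=28; [12,24) fires=9
i=4 t=36 v=6: → [36,48); WM=28
i=5 t=52 v=5: → [48,60); WM=51; [24,36) fires=2 [36,48) fires=6
i=6 t=10 v=3: DROP (t<51-2); WM=51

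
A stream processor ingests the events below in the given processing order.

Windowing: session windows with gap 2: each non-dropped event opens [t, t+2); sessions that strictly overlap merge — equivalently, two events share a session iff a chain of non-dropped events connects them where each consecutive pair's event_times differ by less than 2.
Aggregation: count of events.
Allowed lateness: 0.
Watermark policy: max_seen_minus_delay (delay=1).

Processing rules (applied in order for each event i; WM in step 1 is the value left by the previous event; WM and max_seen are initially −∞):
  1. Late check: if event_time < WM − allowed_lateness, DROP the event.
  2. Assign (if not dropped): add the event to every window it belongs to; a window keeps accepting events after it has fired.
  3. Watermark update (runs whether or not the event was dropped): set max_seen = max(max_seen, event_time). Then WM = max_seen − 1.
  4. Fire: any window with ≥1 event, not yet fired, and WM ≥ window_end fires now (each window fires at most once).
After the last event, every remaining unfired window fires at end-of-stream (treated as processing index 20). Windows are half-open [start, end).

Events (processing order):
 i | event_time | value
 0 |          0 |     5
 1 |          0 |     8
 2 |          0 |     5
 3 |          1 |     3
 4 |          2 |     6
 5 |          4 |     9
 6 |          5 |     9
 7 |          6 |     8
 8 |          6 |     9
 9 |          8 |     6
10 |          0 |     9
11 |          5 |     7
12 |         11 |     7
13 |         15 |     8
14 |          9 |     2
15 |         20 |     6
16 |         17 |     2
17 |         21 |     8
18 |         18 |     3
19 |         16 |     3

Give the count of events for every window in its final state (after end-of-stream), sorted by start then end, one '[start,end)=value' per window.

[0,4)=5 [4,8)=4 [8,10)=1 [11,13)=1 [15,17)=1 [20,23)=2

i=0 t=0 v=5: → [0,2); WM=-1
i=1 t=0 v=8: → [0,2); WM=-1
i=2 t=0 v=5: → [0,2); WM=-1
i=3 t=1 v=3: → [0,3); WM=0
i=4 t=2 v=6: → [0,4); WM=1
i=5 t=4 v=9: → [4,6); WM=3
i=6 t=5 v=9: → [4,7); WM=4
i=7 t=6 v=8: → [4,8); WM=5
i=8 t=6 v=9: → [4,8); WM=5
i=9 t=8 v=6: → [8,10); WM=7
i=10 t=0 v=9: DROP (t<7-0); WM=7
i=11 t=5 v=7: DROP (t<7-0); WM=7
i=12 t=11 v=7: → [11,13); WM=10
i=13 t=15 v=8: → [15,17); WM=14
i=14 t=9 v=2: DROP (t<14-0); WM=14
i=15 t=20 v=6: → [20,22); WM=19
i=16 t=17 v=2: DROP (t<19-0); WM=19
i=17 t=21 v=8: → [20,23); WM=20
i=18 t=18 v=3: DROP (t<20-0); WM=20
i=19 t=16 v=3: DROP (t<20-0); WM=20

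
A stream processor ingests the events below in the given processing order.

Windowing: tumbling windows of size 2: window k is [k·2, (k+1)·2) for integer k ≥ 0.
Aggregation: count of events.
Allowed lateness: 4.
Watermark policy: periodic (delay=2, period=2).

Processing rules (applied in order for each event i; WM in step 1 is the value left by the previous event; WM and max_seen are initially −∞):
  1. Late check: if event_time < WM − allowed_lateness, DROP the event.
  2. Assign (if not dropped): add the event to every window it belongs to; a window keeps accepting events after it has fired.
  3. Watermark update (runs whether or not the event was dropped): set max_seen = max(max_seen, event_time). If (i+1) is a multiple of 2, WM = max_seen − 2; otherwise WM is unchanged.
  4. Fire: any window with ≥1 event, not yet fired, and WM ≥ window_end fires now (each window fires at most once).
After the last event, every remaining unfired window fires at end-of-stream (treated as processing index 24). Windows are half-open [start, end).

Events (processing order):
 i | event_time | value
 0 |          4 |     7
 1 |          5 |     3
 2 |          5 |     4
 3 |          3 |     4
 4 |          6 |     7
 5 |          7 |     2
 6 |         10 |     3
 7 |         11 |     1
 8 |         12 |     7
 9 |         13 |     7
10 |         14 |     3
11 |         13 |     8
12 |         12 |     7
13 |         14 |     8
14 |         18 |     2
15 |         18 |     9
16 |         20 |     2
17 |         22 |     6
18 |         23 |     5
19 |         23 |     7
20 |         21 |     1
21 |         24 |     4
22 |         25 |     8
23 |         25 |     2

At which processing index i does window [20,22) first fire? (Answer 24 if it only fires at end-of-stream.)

i=0 t=4 v=7: → [4,6); WM=−∞
i=1 t=5 v=3: → [4,6); WM=3
i=2 t=5 v=4: → [4,6); WM=3
i=3 t=3 v=4: → [2,4); WM=3
i=4 t=6 v=7: → [6,8); WM=3
i=5 t=7 v=2: → [6,8); WM=5; [2,4) fires=1
i=6 t=10 v=3: → [10,12); WM=5
i=7 t=11 v=1: → [10,12); WM=9; [4,6) fires=3 [6,8) fires=2
i=8 t=12 v=7: → [12,14); WM=9
i=9 t=13 v=7: → [12,14); WM=11
i=10 t=14 v=3: → [14,16); WM=11
i=11 t=13 v=8: → [12,14); WM=12; [10,12) fires=2
i=12 t=12 v=7: → [12,14); WM=12
i=13 t=14 v=8: → [14,16); WM=12
i=14 t=18 v=2: → [18,20); WM=12
i=15 t=18 v=9: → [18,20); WM=16; [12,14) fires=4 [14,16) fires=2
i=16 t=20 v=2: → [20,22); WM=16
i=17 t=22 v=6: → [22,24); WM=20; [18,20) fires=2
i=18 t=23 v=5: → [22,24); WM=20
i=19 t=23 v=7: → [22,24); WM=21
i=20 t=21 v=1: → [20,22); WM=21
i=21 t=24 v=4: → [24,26); WM=22; [20,22) fires=2
i=22 t=25 v=8: → [24,26); WM=22
i=23 t=25 v=2: → [24,26); WM=23

21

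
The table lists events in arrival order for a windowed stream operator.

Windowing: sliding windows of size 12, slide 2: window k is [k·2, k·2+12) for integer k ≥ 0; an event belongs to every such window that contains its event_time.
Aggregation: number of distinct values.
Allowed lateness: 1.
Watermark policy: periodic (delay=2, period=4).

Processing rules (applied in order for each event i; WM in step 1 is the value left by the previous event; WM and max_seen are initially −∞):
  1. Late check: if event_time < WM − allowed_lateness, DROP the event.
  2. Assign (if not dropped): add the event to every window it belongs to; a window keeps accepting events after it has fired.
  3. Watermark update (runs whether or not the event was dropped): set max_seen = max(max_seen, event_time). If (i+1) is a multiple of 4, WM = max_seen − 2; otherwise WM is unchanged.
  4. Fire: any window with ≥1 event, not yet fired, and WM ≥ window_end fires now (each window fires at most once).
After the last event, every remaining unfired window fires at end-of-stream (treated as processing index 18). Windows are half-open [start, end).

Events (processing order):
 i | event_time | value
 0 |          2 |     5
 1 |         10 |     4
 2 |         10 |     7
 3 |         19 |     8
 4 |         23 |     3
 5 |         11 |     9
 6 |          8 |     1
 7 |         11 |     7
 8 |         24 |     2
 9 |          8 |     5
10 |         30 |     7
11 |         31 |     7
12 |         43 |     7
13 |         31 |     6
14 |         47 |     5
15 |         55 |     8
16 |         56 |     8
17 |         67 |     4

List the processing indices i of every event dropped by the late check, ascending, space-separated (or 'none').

5 6 7 9

i=0 t=2 v=5: → [2,14),[0,12); WM=−∞
i=1 t=10 v=4: → [10,22),[8,20),[6,18),[4,16),[2,14),[0,12); WM=−∞
i=2 t=10 v=7: → [10,22),[8,20),[6,18),[4,16),[2,14),[0,12); WM=−∞
i=3 t=19 v=8: → [18,30),[16,28),[14,26),[12,24),[10,22),[8,20); WM=17; [0,12) fires=3 [2,14) fires=3 [4,16) fires=2
i=4 t=23 v=3: → [22,34),[20,32),[18,30),[16,28),[14,26),[12,24); WM=17
i=5 t=11 v=9: DROP (t<17-1); WM=17
i=6 t=8 v=1: DROP (t<17-1); WM=17
i=7 t=11 v=7: DROP (t<17-1); WM=21; [6,18) fires=2 [8,20) fires=3
i=8 t=24 v=2: → [24,36),[22,34),[20,32),[18,30),[16,28),[14,26); WM=21
i=9 t=8 v=5: DROP (t<21-1); WM=21
i=10 t=30 v=7: → [30,42),[28,40),[26,38),[24,36),[22,34),[20,32); WM=21
i=11 t=31 v=7: → [30,42),[28,40),[26,38),[24,36),[22,34),[20,32); WM=29; [10,22) fires=3 [12,24) fires=2 [14,26) fires=3 [16,28) fires=3
i=12 t=43 v=7: → [42,54),[40,52),[38,50),[36,48),[34,46),[32,44); WM=29
i=13 t=31 v=6: → [30,42),[28,40),[26,38),[24,36),[22,34),[20,32); WM=29
i=14 t=47 v=5: → [46,58),[44,56),[42,54),[40,52),[38,50),[36,48); WM=29
i=15 t=55 v=8: → [54,66),[52,64),[50,62),[48,60),[46,58),[44,56); WM=53; [18,30) fires=3 [20,32) fires=4 [22,34) fires=4 [24,36) fires=3 [26,38) fires=2 [28,40) fires=2 [30,42) fires=2 [32,44) fires=1 [34,46) fires=1 [36,48) fires=2 [38,50) fires=2 [40,52) fires=2
i=16 t=56 v=8: → [56,68),[54,66),[52,64),[50,62),[48,60),[46,58); WM=53
i=17 t=67 v=4: → [66,78),[64,76),[62,74),[60,72),[58,70),[56,68); WM=53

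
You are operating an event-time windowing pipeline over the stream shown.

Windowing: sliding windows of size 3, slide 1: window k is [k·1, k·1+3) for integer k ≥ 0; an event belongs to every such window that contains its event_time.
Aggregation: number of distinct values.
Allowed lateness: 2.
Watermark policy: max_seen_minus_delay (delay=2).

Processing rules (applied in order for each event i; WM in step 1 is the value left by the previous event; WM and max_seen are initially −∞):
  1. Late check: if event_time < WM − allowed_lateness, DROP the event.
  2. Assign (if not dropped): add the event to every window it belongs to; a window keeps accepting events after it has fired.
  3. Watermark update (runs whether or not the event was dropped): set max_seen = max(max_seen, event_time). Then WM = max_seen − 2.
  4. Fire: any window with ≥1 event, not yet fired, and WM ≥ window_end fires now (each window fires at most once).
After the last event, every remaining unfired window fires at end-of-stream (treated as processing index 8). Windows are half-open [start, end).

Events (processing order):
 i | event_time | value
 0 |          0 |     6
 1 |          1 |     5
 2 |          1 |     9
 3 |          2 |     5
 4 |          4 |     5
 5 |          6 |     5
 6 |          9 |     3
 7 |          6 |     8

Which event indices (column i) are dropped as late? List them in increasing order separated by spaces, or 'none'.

none

i=0 t=0 v=6: → [0,3); WM=-2
i=1 t=1 v=5: → [1,4),[0,3); WM=-1
i=2 t=1 v=9: → [1,4),[0,3); WM=-1
i=3 t=2 v=5: → [2,5),[1,4),[0,3); WM=0
i=4 t=4 v=5: → [4,7),[3,6),[2,5); WM=2
i=5 t=6 v=5: → [6,9),[5,8),[4,7); WM=4; [0,3) fires=3 [1,4) fires=2
i=6 t=9 v=3: → [9,12),[8,11),[7,10); WM=7; [2,5) fires=1 [3,6) fires=1 [4,7) fires=1
i=7 t=6 v=8: → [6,9),[5,8),[4,7); WM=7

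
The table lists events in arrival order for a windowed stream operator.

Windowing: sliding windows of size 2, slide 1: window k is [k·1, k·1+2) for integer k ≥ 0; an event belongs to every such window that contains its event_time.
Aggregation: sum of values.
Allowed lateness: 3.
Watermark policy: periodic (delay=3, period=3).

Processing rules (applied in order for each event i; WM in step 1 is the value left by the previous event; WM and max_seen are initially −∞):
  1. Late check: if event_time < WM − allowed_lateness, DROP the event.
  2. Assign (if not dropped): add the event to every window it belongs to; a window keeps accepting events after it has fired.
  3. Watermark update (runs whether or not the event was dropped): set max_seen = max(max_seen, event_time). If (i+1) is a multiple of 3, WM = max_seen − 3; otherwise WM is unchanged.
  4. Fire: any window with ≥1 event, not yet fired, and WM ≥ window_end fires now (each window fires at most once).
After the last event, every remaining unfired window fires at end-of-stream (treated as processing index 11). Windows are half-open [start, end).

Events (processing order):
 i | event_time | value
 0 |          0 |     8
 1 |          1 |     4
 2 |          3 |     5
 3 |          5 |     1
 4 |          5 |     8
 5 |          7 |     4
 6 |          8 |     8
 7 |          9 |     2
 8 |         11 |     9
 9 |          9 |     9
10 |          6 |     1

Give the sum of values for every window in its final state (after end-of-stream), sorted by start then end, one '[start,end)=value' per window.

[0,2)=12 [1,3)=4 [2,4)=5 [3,5)=5 [4,6)=9 [5,7)=10 [6,8)=5 [7,9)=12 [8,10)=19 [9,11)=11 [10,12)=9 [11,13)=9

i=0 t=0 v=8: → [0,2); WM=−∞
i=1 t=1 v=4: → [1,3),[0,2); WM=−∞
i=2 t=3 v=5: → [3,5),[2,4); WM=0
i=3 t=5 v=1: → [5,7),[4,6); WM=0
i=4 t=5 v=8: → [5,7),[4,6); WM=0
i=5 t=7 v=4: → [7,9),[6,8); WM=4; [0,2) fires=12 [1,3) fires=4 [2,4) fires=5
i=6 t=8 v=8: → [8,10),[7,9); WM=4
i=7 t=9 v=2: → [9,11),[8,10); WM=4
i=8 t=11 v=9: → [11,13),[10,12); WM=8; [3,5) fires=5 [4,6) fires=9 [5,7) fires=9 [6,8) fires=4
i=9 t=9 v=9: → [9,11),[8,10); WM=8
i=10 t=6 v=1: → [6,8),[5,7); WM=8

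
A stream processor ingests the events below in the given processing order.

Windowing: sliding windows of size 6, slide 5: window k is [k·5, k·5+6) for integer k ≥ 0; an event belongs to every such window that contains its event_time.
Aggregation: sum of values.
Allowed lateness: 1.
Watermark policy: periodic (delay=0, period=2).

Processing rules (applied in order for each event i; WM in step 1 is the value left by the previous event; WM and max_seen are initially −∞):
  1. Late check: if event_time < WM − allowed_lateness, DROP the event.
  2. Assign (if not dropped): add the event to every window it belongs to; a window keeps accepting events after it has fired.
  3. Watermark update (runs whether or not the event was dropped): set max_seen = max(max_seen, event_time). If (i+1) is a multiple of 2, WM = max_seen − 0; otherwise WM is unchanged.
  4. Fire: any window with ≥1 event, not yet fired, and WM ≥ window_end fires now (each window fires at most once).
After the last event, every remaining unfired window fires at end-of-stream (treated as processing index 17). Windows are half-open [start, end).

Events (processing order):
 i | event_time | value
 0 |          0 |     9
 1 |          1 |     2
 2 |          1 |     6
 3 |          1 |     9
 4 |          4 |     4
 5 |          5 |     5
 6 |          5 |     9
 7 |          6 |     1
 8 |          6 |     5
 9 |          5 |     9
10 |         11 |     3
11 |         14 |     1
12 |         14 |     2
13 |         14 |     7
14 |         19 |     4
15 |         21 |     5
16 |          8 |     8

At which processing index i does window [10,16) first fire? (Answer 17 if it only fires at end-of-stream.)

15

i=0 t=0 v=9: → [0,6); WM=−∞
i=1 t=1 v=2: → [0,6); WM=1
i=2 t=1 v=6: → [0,6); WM=1
i=3 t=1 v=9: → [0,6); WM=1
i=4 t=4 v=4: → [0,6); WM=1
i=5 t=5 v=5: → [5,11),[0,6); WM=5
i=6 t=5 v=9: → [5,11),[0,6); WM=5
i=7 t=6 v=1: → [5,11); WM=6; [0,6) fires=44
i=8 t=6 v=5: → [5,11); WM=6
i=9 t=5 v=9: → [5,11),[0,6); WM=6
i=10 t=11 v=3: → [10,16); WM=6
i=11 t=14 v=1: → [10,16); WM=14; [5,11) fires=29
i=12 t=14 v=2: → [10,16); WM=14
i=13 t=14 v=7: → [10,16); WM=14
i=14 t=19 v=4: → [15,21); WM=14
i=15 t=21 v=5: → [20,26); WM=21; [10,16) fires=13 [15,21) fires=4
i=16 t=8 v=8: DROP (t<21-1); WM=21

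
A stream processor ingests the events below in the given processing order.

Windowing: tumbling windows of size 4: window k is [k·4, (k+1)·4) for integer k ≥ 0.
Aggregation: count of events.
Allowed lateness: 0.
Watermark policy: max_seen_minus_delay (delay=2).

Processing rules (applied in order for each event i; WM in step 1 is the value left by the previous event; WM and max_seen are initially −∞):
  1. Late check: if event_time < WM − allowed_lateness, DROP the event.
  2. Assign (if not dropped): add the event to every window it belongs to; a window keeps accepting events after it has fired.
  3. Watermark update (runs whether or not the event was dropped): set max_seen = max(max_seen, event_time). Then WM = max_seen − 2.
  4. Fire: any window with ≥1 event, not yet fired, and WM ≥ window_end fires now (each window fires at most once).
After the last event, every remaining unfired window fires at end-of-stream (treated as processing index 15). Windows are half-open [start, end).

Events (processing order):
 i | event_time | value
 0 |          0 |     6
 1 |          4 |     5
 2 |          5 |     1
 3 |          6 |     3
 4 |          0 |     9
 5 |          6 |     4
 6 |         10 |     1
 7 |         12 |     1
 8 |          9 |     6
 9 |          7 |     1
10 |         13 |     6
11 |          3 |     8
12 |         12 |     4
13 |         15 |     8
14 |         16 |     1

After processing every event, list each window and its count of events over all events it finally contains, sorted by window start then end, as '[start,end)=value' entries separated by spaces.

i=0 t=0 v=6: → [0,4); WM=-2
i=1 t=4 v=5: → [4,8); WM=2
i=2 t=5 v=1: → [4,8); WM=3
i=3 t=6 v=3: → [4,8); WM=4; [0,4) fires=1
i=4 t=0 v=9: DROP (t<4-0); WM=4
i=5 t=6 v=4: → [4,8); WM=4
i=6 t=10 v=1: → [8,12); WM=8; [4,8) fires=4
i=7 t=12 v=1: → [12,16); WM=10
i=8 t=9 v=6: DROP (t<10-0); WM=10
i=9 t=7 v=1: DROP (t<10-0); WM=10
i=10 t=13 v=6: → [12,16); WM=11
i=11 t=3 v=8: DROP (t<11-0); WM=11
i=12 t=12 v=4: → [12,16); WM=11
i=13 t=15 v=8: → [12,16); WM=13; [8,12) fires=1
i=14 t=16 v=1: → [16,20); WM=14

[0,4)=1 [4,8)=4 [8,12)=1 [12,16)=4 [16,20)=1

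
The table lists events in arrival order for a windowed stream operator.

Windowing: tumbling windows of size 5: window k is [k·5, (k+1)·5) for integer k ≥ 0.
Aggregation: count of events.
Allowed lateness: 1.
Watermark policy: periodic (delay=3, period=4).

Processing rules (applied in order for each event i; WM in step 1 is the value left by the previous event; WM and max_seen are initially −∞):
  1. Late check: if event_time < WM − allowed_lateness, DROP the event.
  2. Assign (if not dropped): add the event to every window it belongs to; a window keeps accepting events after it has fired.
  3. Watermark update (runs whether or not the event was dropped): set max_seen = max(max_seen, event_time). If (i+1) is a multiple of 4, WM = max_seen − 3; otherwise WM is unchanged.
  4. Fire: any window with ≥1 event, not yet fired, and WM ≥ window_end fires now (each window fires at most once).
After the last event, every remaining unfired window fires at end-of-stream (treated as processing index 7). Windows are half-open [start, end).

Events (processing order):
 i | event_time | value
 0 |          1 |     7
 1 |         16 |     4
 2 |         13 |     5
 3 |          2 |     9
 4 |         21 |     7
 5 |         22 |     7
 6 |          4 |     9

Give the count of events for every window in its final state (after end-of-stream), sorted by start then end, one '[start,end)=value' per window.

i=0 t=1 v=7: → [0,5); WM=−∞
i=1 t=16 v=4: → [15,20); WM=−∞
i=2 t=13 v=5: → [10,15); WM=−∞
i=3 t=2 v=9: → [0,5); WM=13; [0,5) fires=2
i=4 t=21 v=7: → [20,25); WM=13
i=5 t=22 v=7: → [20,25); WM=13
i=6 t=4 v=9: DROP (t<13-1); WM=13

[0,5)=2 [10,15)=1 [15,20)=1 [20,25)=2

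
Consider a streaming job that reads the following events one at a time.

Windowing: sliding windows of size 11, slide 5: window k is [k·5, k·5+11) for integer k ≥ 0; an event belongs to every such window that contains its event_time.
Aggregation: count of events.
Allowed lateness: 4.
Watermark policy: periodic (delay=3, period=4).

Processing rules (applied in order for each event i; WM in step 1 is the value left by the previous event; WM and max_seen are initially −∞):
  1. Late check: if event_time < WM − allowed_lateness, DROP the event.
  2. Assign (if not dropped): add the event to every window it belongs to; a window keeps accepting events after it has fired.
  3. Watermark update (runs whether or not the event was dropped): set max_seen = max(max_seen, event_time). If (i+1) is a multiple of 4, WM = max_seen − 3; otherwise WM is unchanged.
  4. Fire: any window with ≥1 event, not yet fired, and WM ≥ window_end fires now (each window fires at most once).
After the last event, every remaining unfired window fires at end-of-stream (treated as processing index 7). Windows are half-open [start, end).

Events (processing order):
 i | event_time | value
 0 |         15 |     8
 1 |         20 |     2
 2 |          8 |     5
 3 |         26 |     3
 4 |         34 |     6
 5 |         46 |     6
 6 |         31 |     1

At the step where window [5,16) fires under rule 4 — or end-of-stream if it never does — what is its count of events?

i=0 t=15 v=8: → [15,26),[10,21),[5,16); WM=−∞
i=1 t=20 v=2: → [20,31),[15,26),[10,21); WM=−∞
i=2 t=8 v=5: → [5,16),[0,11); WM=−∞
i=3 t=26 v=3: → [25,36),[20,31); WM=23; [0,11) fires=1 [5,16) fires=2 [10,21) fires=2
i=4 t=34 v=6: → [30,41),[25,36); WM=23
i=5 t=46 v=6: → [45,56),[40,51); WM=23
i=6 t=31 v=1: → [30,41),[25,36); WM=23

2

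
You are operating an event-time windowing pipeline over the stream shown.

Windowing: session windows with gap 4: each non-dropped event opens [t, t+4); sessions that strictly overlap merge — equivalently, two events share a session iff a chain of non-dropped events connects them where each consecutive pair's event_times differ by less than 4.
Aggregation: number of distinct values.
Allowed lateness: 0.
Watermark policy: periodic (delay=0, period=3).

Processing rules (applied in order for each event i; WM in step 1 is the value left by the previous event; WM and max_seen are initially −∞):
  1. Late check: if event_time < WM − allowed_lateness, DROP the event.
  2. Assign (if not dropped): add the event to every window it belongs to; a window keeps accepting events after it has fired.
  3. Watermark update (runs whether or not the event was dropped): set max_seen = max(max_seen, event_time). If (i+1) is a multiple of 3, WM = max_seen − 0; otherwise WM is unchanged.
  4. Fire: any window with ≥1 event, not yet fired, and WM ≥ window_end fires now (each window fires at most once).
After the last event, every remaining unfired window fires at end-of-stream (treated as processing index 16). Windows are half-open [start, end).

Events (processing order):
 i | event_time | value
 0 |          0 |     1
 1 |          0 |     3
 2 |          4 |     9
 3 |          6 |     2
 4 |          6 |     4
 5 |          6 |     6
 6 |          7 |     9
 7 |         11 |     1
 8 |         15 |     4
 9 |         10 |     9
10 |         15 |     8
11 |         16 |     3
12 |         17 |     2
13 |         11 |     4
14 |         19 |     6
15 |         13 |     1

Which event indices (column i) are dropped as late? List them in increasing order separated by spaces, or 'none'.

9 13 15

i=0 t=0 v=1: → [0,4); WM=−∞
i=1 t=0 v=3: → [0,4); WM=−∞
i=2 t=4 v=9: → [4,8); WM=4
i=3 t=6 v=2: → [4,10); WM=4
i=4 t=6 v=4: → [4,10); WM=4
i=5 t=6 v=6: → [4,10); WM=6
i=6 t=7 v=9: → [4,11); WM=6
i=7 t=11 v=1: → [11,15); WM=6
i=8 t=15 v=4: → [15,19); WM=15
i=9 t=10 v=9: DROP (t<15-0); WM=15
i=10 t=15 v=8: → [15,19); WM=15
i=11 t=16 v=3: → [15,20); WM=16
i=12 t=17 v=2: → [15,21); WM=16
i=13 t=11 v=4: DROP (t<16-0); WM=16
i=14 t=19 v=6: → [15,23); WM=19
i=15 t=13 v=1: DROP (t<19-0); WM=19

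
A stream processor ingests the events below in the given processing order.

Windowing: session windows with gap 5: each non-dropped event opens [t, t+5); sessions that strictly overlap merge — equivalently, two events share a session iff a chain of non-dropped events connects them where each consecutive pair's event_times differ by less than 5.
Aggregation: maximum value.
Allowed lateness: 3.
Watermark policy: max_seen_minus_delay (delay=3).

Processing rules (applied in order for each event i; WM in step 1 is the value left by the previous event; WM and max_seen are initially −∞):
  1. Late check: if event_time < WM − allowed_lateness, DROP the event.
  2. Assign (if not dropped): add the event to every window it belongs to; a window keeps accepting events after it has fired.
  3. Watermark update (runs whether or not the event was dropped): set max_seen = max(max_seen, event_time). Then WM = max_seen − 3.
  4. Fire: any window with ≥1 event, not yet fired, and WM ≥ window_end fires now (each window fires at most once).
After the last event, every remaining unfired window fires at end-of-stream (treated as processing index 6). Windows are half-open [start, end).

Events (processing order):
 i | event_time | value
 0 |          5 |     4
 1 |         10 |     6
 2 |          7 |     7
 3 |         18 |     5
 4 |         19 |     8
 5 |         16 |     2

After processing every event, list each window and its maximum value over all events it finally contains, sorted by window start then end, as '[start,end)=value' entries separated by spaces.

[5,15)=7 [16,24)=8

i=0 t=5 v=4: → [5,10); WM=2
i=1 t=10 v=6: → [10,15); WM=7
i=2 t=7 v=7: → [5,15); WM=7
i=3 t=18 v=5: → [18,23); WM=15
i=4 t=19 v=8: → [18,24); WM=16
i=5 t=16 v=2: → [16,24); WM=16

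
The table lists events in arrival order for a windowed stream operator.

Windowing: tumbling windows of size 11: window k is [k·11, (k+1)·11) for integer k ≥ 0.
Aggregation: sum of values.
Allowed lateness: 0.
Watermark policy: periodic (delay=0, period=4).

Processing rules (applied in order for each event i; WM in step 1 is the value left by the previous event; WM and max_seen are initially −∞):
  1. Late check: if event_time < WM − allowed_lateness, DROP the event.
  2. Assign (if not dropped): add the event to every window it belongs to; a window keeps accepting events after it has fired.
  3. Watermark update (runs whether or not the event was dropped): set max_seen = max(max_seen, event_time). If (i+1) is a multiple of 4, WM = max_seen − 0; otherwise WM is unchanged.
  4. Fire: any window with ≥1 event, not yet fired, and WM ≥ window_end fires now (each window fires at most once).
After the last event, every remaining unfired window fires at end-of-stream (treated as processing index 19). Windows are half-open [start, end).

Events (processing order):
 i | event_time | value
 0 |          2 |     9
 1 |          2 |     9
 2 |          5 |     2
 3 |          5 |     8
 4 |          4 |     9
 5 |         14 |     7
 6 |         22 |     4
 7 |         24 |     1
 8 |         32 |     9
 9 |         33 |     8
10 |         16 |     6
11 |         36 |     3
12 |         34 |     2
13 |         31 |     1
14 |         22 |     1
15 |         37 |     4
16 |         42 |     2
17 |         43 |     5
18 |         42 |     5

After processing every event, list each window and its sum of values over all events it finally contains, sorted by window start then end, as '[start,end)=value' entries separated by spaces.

i=0 t=2 v=9: → [0,11); WM=−∞
i=1 t=2 v=9: → [0,11); WM=−∞
i=2 t=5 v=2: → [0,11); WM=−∞
i=3 t=5 v=8: → [0,11); WM=5
i=4 t=4 v=9: DROP (t<5-0); WM=5
i=5 t=14 v=7: → [11,22); WM=5
i=6 t=22 v=4: → [22,33); WM=5
i=7 t=24 v=1: → [22,33); WM=24; [0,11) fires=28 [11,22) fires=7
i=8 t=32 v=9: → [22,33); WM=24
i=9 t=33 v=8: → [33,44); WM=24
i=10 t=16 v=6: DROP (t<24-0); WM=24
i=11 t=36 v=3: → [33,44); WM=36; [22,33) fires=14
i=12 t=34 v=2: DROP (t<36-0); WM=36
i=13 t=31 v=1: DROP (t<36-0); WM=36
i=14 t=22 v=1: DROP (t<36-0); WM=36
i=15 t=37 v=4: → [33,44); WM=37
i=16 t=42 v=2: → [33,44); WM=37
i=17 t=43 v=5: → [33,44); WM=37
i=18 t=42 v=5: → [33,44); WM=37

[0,11)=28 [11,22)=7 [22,33)=14 [33,44)=27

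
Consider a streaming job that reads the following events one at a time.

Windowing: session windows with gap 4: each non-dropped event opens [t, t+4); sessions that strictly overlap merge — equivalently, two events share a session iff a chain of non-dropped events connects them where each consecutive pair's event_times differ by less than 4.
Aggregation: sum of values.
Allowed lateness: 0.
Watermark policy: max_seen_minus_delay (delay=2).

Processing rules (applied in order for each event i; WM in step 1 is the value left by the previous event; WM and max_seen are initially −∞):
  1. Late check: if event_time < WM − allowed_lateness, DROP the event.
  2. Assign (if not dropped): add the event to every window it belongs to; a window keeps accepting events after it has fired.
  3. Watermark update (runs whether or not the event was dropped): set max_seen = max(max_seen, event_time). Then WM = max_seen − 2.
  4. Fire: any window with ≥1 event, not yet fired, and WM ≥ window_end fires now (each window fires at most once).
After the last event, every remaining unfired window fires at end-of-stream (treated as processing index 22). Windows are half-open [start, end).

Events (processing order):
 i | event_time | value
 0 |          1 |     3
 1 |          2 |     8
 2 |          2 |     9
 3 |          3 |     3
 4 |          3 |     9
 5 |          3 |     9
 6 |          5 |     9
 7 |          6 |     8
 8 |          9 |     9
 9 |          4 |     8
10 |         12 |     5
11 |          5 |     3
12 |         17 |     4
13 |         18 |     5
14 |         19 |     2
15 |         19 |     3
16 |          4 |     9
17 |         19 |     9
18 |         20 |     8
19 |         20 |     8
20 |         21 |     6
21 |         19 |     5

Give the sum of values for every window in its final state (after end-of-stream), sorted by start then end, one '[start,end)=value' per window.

[1,16)=72 [17,25)=50

i=0 t=1 v=3: → [1,5); WM=-1
i=1 t=2 v=8: → [1,6); WM=0
i=2 t=2 v=9: → [1,6); WM=0
i=3 t=3 v=3: → [1,7); WM=1
i=4 t=3 v=9: → [1,7); WM=1
i=5 t=3 v=9: → [1,7); WM=1
i=6 t=5 v=9: → [1,9); WM=3
i=7 t=6 v=8: → [1,10); WM=4
i=8 t=9 v=9: → [1,13); WM=7
i=9 t=4 v=8: DROP (t<7-0); WM=7
i=10 t=12 v=5: → [1,16); WM=10
i=11 t=5 v=3: DROP (t<10-0); WM=10
i=12 t=17 v=4: → [17,21); WM=15
i=13 t=18 v=5: → [17,22); WM=16
i=14 t=19 v=2: → [17,23); WM=17
i=15 t=19 v=3: → [17,23); WM=17
i=16 t=4 v=9: DROP (t<17-0); WM=17
i=17 t=19 v=9: → [17,23); WM=17
i=18 t=20 v=8: → [17,24); WM=18
i=19 t=20 v=8: → [17,24); WM=18
i=20 t=21 v=6: → [17,25); WM=19
i=21 t=19 v=5: → [17,25); WM=19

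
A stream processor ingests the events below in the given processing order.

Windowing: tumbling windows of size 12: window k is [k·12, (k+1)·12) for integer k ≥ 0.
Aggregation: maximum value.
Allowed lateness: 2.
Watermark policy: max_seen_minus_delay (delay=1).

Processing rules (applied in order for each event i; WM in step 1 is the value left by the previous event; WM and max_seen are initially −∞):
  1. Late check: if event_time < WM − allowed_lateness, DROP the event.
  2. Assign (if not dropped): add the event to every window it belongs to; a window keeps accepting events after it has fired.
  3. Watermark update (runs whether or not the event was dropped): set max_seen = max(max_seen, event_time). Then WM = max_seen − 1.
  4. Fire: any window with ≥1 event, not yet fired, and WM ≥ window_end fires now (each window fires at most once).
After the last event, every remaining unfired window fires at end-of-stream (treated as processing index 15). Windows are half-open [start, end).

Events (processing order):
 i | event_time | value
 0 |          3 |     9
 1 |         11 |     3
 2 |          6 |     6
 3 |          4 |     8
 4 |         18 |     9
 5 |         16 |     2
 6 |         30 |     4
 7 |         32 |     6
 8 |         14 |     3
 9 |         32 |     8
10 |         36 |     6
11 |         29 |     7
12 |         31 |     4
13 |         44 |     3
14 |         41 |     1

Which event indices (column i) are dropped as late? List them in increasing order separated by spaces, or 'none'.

i=0 t=3 v=9: → [0,12); WM=2
i=1 t=11 v=3: → [0,12); WM=10
i=2 t=6 v=6: DROP (t<10-2); WM=10
i=3 t=4 v=8: DROP (t<10-2); WM=10
i=4 t=18 v=9: → [12,24); WM=17; [0,12) fires=9
i=5 t=16 v=2: → [12,24); WM=17
i=6 t=30 v=4: → [24,36); WM=29; [12,24) fires=9
i=7 t=32 v=6: → [24,36); WM=31
i=8 t=14 v=3: DROP (t<31-2); WM=31
i=9 t=32 v=8: → [24,36); WM=31
i=10 t=36 v=6: → [36,48); WM=35
i=11 t=29 v=7: DROP (t<35-2); WM=35
i=12 t=31 v=4: DROP (t<35-2); WM=35
i=13 t=44 v=3: → [36,48); WM=43; [24,36) fires=8
i=14 t=41 v=1: → [36,48); WM=43

2 3 8 11 12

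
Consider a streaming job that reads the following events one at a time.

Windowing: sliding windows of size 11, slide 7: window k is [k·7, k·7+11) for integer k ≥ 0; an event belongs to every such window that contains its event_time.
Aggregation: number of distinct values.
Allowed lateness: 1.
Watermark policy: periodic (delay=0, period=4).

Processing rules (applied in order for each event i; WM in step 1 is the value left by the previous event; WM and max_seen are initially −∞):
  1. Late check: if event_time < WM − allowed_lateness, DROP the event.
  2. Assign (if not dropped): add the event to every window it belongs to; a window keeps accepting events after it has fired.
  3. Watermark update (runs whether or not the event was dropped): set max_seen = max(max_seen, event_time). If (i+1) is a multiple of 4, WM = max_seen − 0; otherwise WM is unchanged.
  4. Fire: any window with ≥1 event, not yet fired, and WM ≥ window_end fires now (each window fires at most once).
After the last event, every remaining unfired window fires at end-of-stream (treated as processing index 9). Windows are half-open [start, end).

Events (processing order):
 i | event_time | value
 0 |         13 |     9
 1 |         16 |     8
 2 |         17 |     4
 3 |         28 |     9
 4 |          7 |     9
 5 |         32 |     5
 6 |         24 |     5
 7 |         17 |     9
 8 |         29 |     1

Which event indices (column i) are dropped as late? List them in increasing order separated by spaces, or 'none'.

4 6 7 8

i=0 t=13 v=9: → [7,18); WM=−∞
i=1 t=16 v=8: → [14,25),[7,18); WM=−∞
i=2 t=17 v=4: → [14,25),[7,18); WM=−∞
i=3 t=28 v=9: → [28,39),[21,32); WM=28; [7,18) fires=3 [14,25) fires=2
i=4 t=7 v=9: DROP (t<28-1); WM=28
i=5 t=32 v=5: → [28,39); WM=28
i=6 t=24 v=5: DROP (t<28-1); WM=28
i=7 t=17 v=9: DROP (t<28-1); WM=32; [21,32) fires=1
i=8 t=29 v=1: DROP (t<32-1); WM=32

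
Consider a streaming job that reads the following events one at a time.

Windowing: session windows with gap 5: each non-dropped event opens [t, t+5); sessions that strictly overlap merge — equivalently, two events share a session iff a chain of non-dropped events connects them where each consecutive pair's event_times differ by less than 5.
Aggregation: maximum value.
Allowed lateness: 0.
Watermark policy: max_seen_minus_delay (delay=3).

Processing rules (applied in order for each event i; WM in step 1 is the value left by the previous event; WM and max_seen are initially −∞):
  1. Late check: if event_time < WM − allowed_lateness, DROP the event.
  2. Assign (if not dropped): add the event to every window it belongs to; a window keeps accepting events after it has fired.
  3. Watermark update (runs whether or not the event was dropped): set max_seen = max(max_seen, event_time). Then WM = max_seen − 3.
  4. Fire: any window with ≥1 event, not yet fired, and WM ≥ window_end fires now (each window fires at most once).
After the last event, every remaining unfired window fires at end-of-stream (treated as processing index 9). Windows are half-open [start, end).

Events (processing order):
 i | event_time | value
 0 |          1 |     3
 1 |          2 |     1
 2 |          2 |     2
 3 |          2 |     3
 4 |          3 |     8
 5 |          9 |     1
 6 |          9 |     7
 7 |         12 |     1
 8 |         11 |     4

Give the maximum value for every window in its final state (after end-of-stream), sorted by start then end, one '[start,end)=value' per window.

[1,8)=8 [9,17)=7

i=0 t=1 v=3: → [1,6); WM=-2
i=1 t=2 v=1: → [1,7); WM=-1
i=2 t=2 v=2: → [1,7); WM=-1
i=3 t=2 v=3: → [1,7); WM=-1
i=4 t=3 v=8: → [1,8); WM=0
i=5 t=9 v=1: → [9,14); WM=6
i=6 t=9 v=7: → [9,14); WM=6
i=7 t=12 v=1: → [9,17); WM=9
i=8 t=11 v=4: → [9,17); WM=9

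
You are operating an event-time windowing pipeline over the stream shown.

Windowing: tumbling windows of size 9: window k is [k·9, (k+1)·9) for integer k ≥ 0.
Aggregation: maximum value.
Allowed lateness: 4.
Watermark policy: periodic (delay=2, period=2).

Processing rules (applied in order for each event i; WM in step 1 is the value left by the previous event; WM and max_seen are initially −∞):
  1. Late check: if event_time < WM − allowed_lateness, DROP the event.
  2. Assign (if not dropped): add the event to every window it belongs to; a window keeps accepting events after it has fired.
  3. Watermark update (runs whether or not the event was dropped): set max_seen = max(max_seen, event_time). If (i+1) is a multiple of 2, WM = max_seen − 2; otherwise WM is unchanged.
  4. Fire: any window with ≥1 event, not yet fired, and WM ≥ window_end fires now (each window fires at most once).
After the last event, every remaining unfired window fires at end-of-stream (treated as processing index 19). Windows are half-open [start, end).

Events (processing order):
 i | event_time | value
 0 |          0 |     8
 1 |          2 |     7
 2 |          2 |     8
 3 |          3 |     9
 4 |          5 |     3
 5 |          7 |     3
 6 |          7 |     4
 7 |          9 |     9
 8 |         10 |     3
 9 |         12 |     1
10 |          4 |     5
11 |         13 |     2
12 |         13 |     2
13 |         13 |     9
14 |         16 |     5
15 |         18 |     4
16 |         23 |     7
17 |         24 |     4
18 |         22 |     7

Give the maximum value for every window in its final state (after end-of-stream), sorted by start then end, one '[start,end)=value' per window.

[0,9)=9 [9,18)=9 [18,27)=7

i=0 t=0 v=8: → [0,9); WM=−∞
i=1 t=2 v=7: → [0,9); WM=0
i=2 t=2 v=8: → [0,9); WM=0
i=3 t=3 v=9: → [0,9); WM=1
i=4 t=5 v=3: → [0,9); WM=1
i=5 t=7 v=3: → [0,9); WM=5
i=6 t=7 v=4: → [0,9); WM=5
i=7 t=9 v=9: → [9,18); WM=7
i=8 t=10 v=3: → [9,18); WM=7
i=9 t=12 v=1: → [9,18); WM=10; [0,9) fires=9
i=10 t=4 v=5: DROP (t<10-4); WM=10
i=11 t=13 v=2: → [9,18); WM=11
i=12 t=13 v=2: → [9,18); WM=11
i=13 t=13 v=9: → [9,18); WM=11
i=14 t=16 v=5: → [9,18); WM=11
i=15 t=18 v=4: → [18,27); WM=16
i=16 t=23 v=7: → [18,27); WM=16
i=17 t=24 v=4: → [18,27); WM=22; [9,18) fires=9
i=18 t=22 v=7: → [18,27); WM=22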